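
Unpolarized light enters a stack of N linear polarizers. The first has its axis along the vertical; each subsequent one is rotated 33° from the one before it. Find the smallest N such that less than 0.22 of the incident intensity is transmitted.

N = 4

First polarizer halves the unpolarized light: factor 1/2.
Each further stage multiplies by cos²(33°) = 0.7034.
After N polarizers: T = 0.5·0.7034^(N−1). Require T < 0.22 ⇒ N−1 > ln(0.22/0.5)/ln(0.7034) = 2.33, so N−1 ≥ 3 and N = 4.
Check: N=4 gives T = 0.174 < 0.22; N=3 gives T = 0.2474.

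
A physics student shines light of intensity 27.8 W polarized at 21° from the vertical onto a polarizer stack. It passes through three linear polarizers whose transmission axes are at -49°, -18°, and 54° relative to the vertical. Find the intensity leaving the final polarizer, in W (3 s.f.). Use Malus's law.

By Malus's law, I₁ = 27.8 W · cos²(70°) = 3.252 W.
I₂ = I₁ · cos²(31°) = 3.252 · 0.7347 = 2.389 W.
I₃ = I₂ · cos²(72°) = 2.389 · 0.09549 = 0.2282 W.

I ≈ 0.228 W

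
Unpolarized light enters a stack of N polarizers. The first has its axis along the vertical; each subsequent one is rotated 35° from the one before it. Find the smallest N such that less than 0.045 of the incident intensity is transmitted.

N = 8

First polarizer halves the unpolarized light: factor 1/2.
Each further stage multiplies by cos²(35°) = 0.671.
After N polarizers: T = 0.5·0.671^(N−1). Require T < 0.045 ⇒ N−1 > ln(0.045/0.5)/ln(0.671) = 6.04, so N−1 ≥ 7 and N = 8.
Check: N=8 gives T = 0.03062 < 0.045; N=7 gives T = 0.04564.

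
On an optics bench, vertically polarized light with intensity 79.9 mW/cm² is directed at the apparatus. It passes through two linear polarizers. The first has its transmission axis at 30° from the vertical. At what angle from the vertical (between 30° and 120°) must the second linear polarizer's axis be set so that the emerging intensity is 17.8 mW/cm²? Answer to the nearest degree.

θ ≈ 87°

I₁ = I₀ cos²(30° − 0°) = I₀ cos²(30°) = 0.75 I₀.
Target fraction: 17.8 / 79.9 mW/cm² = 0.2228 of I₀.
Need I₂/I₀ = 0.2228, so cos²(θ − 30°) = 0.2228 / 0.75 = 0.297.
θ − 30° = arccos(√0.297) = 57.0°, giving θ ≈ 30 + 57.0 = 87.0°.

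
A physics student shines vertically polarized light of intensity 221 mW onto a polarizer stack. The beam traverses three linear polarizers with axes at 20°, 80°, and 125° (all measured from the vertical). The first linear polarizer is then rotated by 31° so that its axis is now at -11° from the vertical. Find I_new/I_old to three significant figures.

I_new/I_old ≈ 0.00133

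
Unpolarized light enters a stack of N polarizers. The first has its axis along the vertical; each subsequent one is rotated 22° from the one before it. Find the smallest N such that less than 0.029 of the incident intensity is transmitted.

First polarizer halves the unpolarized light: factor 1/2.
Each further stage multiplies by cos²(22°) = 0.8597.
After N polarizers: T = 0.5·0.8597^(N−1). Require T < 0.029 ⇒ N−1 > ln(0.029/0.5)/ln(0.8597) = 18.83, so N−1 ≥ 19 and N = 20.
Check: N=20 gives T = 0.02827 < 0.029; N=19 gives T = 0.03288.

N = 20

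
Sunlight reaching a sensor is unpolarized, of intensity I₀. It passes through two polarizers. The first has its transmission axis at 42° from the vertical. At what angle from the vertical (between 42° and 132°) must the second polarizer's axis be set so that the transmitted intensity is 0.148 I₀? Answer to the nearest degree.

θ ≈ 99°

Unpolarized light through the first polarizer → I₁ = ½ I₀, now polarized at 42°.
Need I₂/I₀ = 0.148, so cos²(θ − 42°) = 0.148 / 0.5 = 0.296.
θ − 42° = arccos(√0.296) = 57.0°, giving θ ≈ 42 + 57.0 = 99.0°.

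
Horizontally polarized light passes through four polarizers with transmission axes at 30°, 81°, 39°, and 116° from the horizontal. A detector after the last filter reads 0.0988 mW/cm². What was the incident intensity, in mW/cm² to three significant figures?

By Malus's law, I₁ = I₀ cos²(30° − 0°) = I₀ cos²(30°) = 0.75 I₀.
I₂ = I₁ cos²(81° − 30°) = 0.75 I₀ · cos²(51°) = 0.297 I₀.
I₃ = I₂ cos²(39° − 81°) = 0.297 I₀ · cos²(42°) = 0.164 I₀.
I₄ = I₃ cos²(116° − 39°) = 0.164 I₀ · cos²(77°) = 0.008301 I₀.
So 0.0988 mW/cm² = 0.008301 I₀, giving I₀ = 0.0988/0.008301 = 11.9 mW/cm².

I₀ ≈ 11.9 mW/cm²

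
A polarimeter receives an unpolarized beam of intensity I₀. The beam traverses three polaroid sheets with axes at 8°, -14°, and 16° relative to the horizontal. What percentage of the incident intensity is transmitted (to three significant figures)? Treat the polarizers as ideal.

≈ 32.2%

Unpolarized light through the first polarizer → I₁ = ½ I₀, now polarized at 8°.
I₂ = I₁ cos²(-14° − 8°) = 0.5 I₀ · cos²(22°) = 0.4298 I₀.
I₃ = I₂ cos²(16° + 14°) = 0.4298 I₀ · cos²(30°) = 0.3224 I₀.
That is 32.24% of the incident intensity.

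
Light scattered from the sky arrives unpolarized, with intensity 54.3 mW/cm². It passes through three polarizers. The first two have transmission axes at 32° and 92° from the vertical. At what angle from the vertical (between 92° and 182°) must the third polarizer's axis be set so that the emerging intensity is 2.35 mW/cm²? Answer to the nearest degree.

θ ≈ 146°

Unpolarized light through the first polarizer → I₁ = ½ I₀, now polarized at 32°.
I₂ = I₁ cos²(92° − 32°) = 0.5 I₀ · cos²(60°) = 0.125 I₀.
Target fraction: 2.35 / 54.3 mW/cm² = 0.04328 of I₀.
Need I₃/I₀ = 0.04328, so cos²(θ − 92°) = 0.04328 / 0.125 = 0.3462.
θ − 92° = arccos(√0.3462) = 54.0°, giving θ ≈ 92 + 54.0 = 146.0°.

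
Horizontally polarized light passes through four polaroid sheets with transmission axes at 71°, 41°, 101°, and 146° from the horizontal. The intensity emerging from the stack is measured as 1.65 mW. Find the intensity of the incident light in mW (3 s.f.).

I₀ ≈ 166 mW

By Malus's law, I₁ = I₀ cos²(71° − 0°) = I₀ cos²(71°) = 0.106 I₀.
I₂ = I₁ cos²(41° − 71°) = 0.106 I₀ · cos²(30°) = 0.0795 I₀.
I₃ = I₂ cos²(101° − 41°) = 0.0795 I₀ · cos²(60°) = 0.01987 I₀.
I₄ = I₃ cos²(146° − 101°) = 0.01987 I₀ · cos²(45°) = 0.009937 I₀.
So 1.65 mW = 0.009937 I₀, giving I₀ = 1.65/0.009937 = 166 mW.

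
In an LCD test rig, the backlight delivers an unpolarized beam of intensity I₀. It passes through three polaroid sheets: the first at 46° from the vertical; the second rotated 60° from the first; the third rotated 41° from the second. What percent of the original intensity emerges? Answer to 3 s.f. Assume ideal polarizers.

Unpolarized light through the first polarizer → I₁ = ½ I₀, now polarized at 46°.
I₂ = I₁ cos²(60°) = 0.5 · 0.25 I₀ = 0.125 I₀.
I₃ = I₂ cos²(41°) = 0.125 · 0.5696 I₀ = 0.0712 I₀.
That is 7.12% of the incident intensity.

≈ 7.12%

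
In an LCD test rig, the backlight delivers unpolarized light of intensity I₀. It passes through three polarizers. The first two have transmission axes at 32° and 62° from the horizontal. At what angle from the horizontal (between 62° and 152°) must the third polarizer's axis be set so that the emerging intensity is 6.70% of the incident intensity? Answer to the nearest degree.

θ ≈ 127°

Unpolarized light through the first polarizer → I₁ = ½ I₀, now polarized at 32°.
I₂ = I₁ cos²(62° − 32°) = 0.5 I₀ · cos²(30°) = 0.375 I₀.
Need I₃/I₀ = 0.067, so cos²(θ − 62°) = 0.067 / 0.375 = 0.1787.
θ − 62° = arccos(√0.1787) = 65.0°, giving θ ≈ 62 + 65.0 = 127.0°.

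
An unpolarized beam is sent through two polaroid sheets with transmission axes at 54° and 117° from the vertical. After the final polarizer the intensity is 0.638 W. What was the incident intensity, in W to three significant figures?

Unpolarized light through the first polarizer → I₁ = ½ I₀, now polarized at 54°.
I₂ = I₁ cos²(117° − 54°) = 0.5 I₀ · cos²(63°) = 0.1031 I₀.
So 0.638 W = 0.1031 I₀, giving I₀ = 0.638/0.1031 = 6.191 W.

I₀ ≈ 6.19 W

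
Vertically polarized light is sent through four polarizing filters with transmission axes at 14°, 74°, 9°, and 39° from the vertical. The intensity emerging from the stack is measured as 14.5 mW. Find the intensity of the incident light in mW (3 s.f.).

By Malus's law, I₁ = I₀ cos²(14° − 0°) = I₀ cos²(14°) = 0.9415 I₀.
I₂ = I₁ cos²(74° − 14°) = 0.9415 I₀ · cos²(60°) = 0.2354 I₀.
I₃ = I₂ cos²(9° − 74°) = 0.2354 I₀ · cos²(65°) = 0.04204 I₀.
I₄ = I₃ cos²(39° − 9°) = 0.04204 I₀ · cos²(30°) = 0.03153 I₀.
So 14.5 mW = 0.03153 I₀, giving I₀ = 14.5/0.03153 = 459.9 mW.

I₀ ≈ 460 mW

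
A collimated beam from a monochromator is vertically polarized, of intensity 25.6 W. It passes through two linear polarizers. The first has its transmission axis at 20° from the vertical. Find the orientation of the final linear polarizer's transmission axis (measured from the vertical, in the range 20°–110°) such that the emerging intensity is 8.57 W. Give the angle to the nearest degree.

θ ≈ 72°

I₁ = I₀ cos²(20° − 0°) = I₀ cos²(20°) = 0.883 I₀.
Target fraction: 8.57 / 25.6 W = 0.3348 of I₀.
Need I₂/I₀ = 0.3348, so cos²(θ − 20°) = 0.3348 / 0.883 = 0.3791.
θ − 20° = arccos(√0.3791) = 52.0°, giving θ ≈ 20 + 52.0 = 72.0°.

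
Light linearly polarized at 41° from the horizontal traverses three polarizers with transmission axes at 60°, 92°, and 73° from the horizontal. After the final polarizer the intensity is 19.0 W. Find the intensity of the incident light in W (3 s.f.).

By Malus's law, I₁ = I₀ cos²(60° − 41°) = I₀ cos²(19°) = 0.894 I₀.
I₂ = I₁ cos²(92° − 60°) = 0.894 I₀ · cos²(32°) = 0.643 I₀.
I₃ = I₂ cos²(73° − 92°) = 0.643 I₀ · cos²(19°) = 0.5748 I₀.
So 19.0 W = 0.5748 I₀, giving I₀ = 19.0/0.5748 = 33.05 W.

I₀ ≈ 33.1 W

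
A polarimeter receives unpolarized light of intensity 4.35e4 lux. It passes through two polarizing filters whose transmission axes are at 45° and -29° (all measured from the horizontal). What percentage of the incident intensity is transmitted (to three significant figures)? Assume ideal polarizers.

≈ 3.80%

Unpolarized light through the first polarizer → I₁ = 4.35e4 lux/2 = 2.175e+04 lux, polarized at 45°.
I₂ = I₁ · cos²(74°) = 2.175e+04 · 0.07598 = 1652 lux.
That is 3.799% of the incident intensity.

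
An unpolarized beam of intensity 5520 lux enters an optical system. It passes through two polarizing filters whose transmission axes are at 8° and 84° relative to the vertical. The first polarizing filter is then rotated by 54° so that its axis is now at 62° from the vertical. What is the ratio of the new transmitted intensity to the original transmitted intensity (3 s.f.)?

I_new/I_old ≈ 14.7

Before rotation:
Unpolarized light through the first polarizer → I₁ = ½ I₀, now polarized at 8°.
I₂ = I₁ cos²(84° − 8°) = 0.5 I₀ · cos²(76°) = 0.02926 I₀.
After rotation:
Unpolarized light through the first polarizer → I₁ = ½ I₀, now polarized at 62°.
I₂ = I₁ cos²(84° − 62°) = 0.5 I₀ · cos²(22°) = 0.4298 I₀.
Ratio = 0.4298 / 0.02926 = 14.69.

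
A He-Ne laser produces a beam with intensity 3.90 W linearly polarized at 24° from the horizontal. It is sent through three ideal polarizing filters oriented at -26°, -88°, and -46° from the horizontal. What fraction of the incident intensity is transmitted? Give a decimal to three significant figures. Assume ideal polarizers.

By Malus's law, I₁ = 3.90 W · cos²(50°) = 1.611 W.
I₂ = I₁ · cos²(62°) = 1.611 · 0.2204 = 0.3552 W.
I₃ = I₂ · cos²(42°) = 0.3552 · 0.5523 = 0.1961 W.
Transmitted fraction = 0.05029.

I/I₀ ≈ 0.0503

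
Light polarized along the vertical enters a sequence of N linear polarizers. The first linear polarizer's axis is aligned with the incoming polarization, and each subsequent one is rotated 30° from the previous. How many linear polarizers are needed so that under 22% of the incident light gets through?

N = 7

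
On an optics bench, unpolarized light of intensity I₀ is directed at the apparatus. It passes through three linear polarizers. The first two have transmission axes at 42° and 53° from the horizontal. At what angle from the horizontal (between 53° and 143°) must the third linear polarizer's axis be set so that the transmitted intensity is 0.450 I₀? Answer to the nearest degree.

Unpolarized light through the first polarizer → I₁ = ½ I₀, now polarized at 42°.
I₂ = I₁ cos²(53° − 42°) = 0.5 I₀ · cos²(11°) = 0.4818 I₀.
Need I₃/I₀ = 0.45, so cos²(θ − 53°) = 0.45 / 0.4818 = 0.934.
θ − 53° = arccos(√0.934) = 14.9°, giving θ ≈ 53 + 14.9 = 67.9°.

θ ≈ 68°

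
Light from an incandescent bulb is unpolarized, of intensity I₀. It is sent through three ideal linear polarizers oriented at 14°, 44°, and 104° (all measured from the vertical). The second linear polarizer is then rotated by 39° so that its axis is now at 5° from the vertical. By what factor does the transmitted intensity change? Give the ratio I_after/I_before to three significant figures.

I_new/I_old ≈ 0.127

Before rotation:
Unpolarized light through the first polarizer → I₁ = ½ I₀, now polarized at 14°.
I₂ = I₁ cos²(44° − 14°) = 0.5 I₀ · cos²(30°) = 0.375 I₀.
I₃ = I₂ cos²(104° − 44°) = 0.375 I₀ · cos²(60°) = 0.09375 I₀.
After rotation:
Unpolarized light through the first polarizer → I₁ = ½ I₀, now polarized at 14°.
I₂ = I₁ cos²(5° − 14°) = 0.5 I₀ · cos²(9°) = 0.4878 I₀.
Angle between axes 2 and 3: 81°. I₃ = 0.4878 I₀ · cos²(81°) = 0.01194 I₀.
Ratio = 0.01194 / 0.09375 = 0.1273.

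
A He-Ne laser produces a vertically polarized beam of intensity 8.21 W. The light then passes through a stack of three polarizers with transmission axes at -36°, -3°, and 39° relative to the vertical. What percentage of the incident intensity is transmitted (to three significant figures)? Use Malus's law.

≈ 25.4%

By Malus's law, I₁ = 8.21 W · cos²(36°) = 5.374 W.
I₂ = I₁ · cos²(33°) = 5.374 · 0.7034 = 3.78 W.
I₃ = I₂ · cos²(42°) = 3.78 · 0.5523 = 2.087 W.
That is 25.42% of the incident intensity.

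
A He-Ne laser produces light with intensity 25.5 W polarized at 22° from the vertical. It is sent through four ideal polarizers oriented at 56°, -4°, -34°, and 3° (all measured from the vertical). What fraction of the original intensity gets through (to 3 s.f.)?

By Malus's law, I₁ = 25.5 W · cos²(34°) = 17.53 W.
I₂ = I₁ · cos²(60°) = 17.53 · 0.25 = 4.382 W.
I₃ = I₂ · cos²(30°) = 4.382 · 0.75 = 3.286 W.
I₄ = I₃ · cos²(37°) = 3.286 · 0.6378 = 2.096 W.
Transmitted fraction = 0.0822.

I/I₀ ≈ 0.0822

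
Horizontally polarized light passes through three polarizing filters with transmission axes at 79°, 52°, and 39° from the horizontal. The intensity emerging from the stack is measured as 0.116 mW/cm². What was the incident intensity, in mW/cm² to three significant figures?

By Malus's law, I₁ = I₀ cos²(79° − 0°) = I₀ cos²(79°) = 0.03641 I₀.
I₂ = I₁ cos²(52° − 79°) = 0.03641 I₀ · cos²(27°) = 0.0289 I₀.
I₃ = I₂ cos²(39° − 52°) = 0.0289 I₀ · cos²(13°) = 0.02744 I₀.
So 0.116 mW/cm² = 0.02744 I₀, giving I₀ = 0.116/0.02744 = 4.227 mW/cm².

I₀ ≈ 4.23 mW/cm²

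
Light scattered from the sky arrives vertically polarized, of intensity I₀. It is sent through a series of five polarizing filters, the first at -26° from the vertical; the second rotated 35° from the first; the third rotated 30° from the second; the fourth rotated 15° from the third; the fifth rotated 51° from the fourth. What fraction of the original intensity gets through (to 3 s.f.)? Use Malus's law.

≈ 0.150 I₀

By Malus's law, I₁ = I₀ cos²(-26° − 0°) = I₀ cos²(26°) = 0.8078 I₀.
I₂ = I₁ cos²(35°) = 0.8078 · 0.671 I₀ = 0.5421 I₀.
I₃ = I₂ cos²(30°) = 0.5421 · 0.75 I₀ = 0.4065 I₀.
I₄ = I₃ cos²(15°) = 0.4065 · 0.933 I₀ = 0.3793 I₀.
I₅ = I₄ cos²(51°) = 0.3793 · 0.396 I₀ = 0.1502 I₀.
Transmitted fraction = 0.1502.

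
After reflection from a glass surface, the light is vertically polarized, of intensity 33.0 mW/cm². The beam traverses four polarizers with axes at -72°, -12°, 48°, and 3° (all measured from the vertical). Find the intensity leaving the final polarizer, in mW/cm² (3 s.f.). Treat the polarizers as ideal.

I ≈ 0.0985 mW/cm²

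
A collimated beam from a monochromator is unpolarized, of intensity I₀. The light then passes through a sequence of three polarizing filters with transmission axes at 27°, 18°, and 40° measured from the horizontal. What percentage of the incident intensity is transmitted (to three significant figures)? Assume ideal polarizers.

Unpolarized light through the first polarizer → I₁ = ½ I₀, now polarized at 27°.
I₂ = I₁ cos²(18° − 27°) = 0.5 I₀ · cos²(9°) = 0.4878 I₀.
I₃ = I₂ cos²(40° − 18°) = 0.4878 I₀ · cos²(22°) = 0.4193 I₀.
That is 41.93% of the incident intensity.

≈ 41.9%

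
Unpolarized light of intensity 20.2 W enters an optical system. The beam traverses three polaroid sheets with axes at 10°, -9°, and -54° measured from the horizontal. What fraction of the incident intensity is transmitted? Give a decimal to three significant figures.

I/I₀ ≈ 0.224

Unpolarized light through the first polarizer → I₁ = 20.2 W/2 = 10.1 W, polarized at 10°.
I₂ = I₁ · cos²(19°) = 10.1 · 0.894 = 9.029 W.
I₃ = I₂ · cos²(45°) = 9.029 · 0.5 = 4.515 W.
Transmitted fraction = 0.2235.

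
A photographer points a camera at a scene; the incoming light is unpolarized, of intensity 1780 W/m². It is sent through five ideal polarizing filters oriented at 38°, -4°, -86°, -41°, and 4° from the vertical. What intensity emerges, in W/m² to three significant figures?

I ≈ 2.38 W/m²

Unpolarized light through the first polarizer → I₁ = 1780 W/m²/2 = 890 W/m², polarized at 38°.
I₂ = I₁ · cos²(42°) = 890 · 0.5523 = 491.5 W/m².
I₃ = I₂ · cos²(82°) = 491.5 · 0.01937 = 9.52 W/m².
I₄ = I₃ · cos²(45°) = 9.52 · 0.5 = 4.76 W/m².
I₅ = I₄ · cos²(45°) = 4.76 · 0.5 = 2.38 W/m².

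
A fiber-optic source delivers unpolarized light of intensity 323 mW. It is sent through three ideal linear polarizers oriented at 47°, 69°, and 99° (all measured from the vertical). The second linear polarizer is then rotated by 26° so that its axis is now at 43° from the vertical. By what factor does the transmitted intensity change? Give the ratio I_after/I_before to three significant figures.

I_new/I_old ≈ 0.483

Before rotation:
Unpolarized light through the first polarizer → I₁ = ½ I₀, now polarized at 47°.
I₂ = I₁ cos²(69° − 47°) = 0.5 I₀ · cos²(22°) = 0.4298 I₀.
I₃ = I₂ cos²(99° − 69°) = 0.4298 I₀ · cos²(30°) = 0.3224 I₀.
After rotation:
Unpolarized light through the first polarizer → I₁ = ½ I₀, now polarized at 47°.
I₂ = I₁ cos²(43° − 47°) = 0.5 I₀ · cos²(4°) = 0.4976 I₀.
I₃ = I₂ cos²(99° − 43°) = 0.4976 I₀ · cos²(56°) = 0.1556 I₀.
Ratio = 0.1556 / 0.3224 = 0.4826.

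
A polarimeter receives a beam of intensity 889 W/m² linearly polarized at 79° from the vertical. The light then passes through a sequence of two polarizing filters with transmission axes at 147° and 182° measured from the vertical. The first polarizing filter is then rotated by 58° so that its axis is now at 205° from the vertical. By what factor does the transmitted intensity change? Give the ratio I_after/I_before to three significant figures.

Before rotation:
I₁ = I₀ cos²(147° − 79°) = I₀ cos²(68°) = 0.1403 I₀.
I₂ = I₁ cos²(182° − 147°) = 0.1403 I₀ · cos²(35°) = 0.09416 I₀.
After rotation:
I₁ = I₀ cos²(205° − 79°) = I₀ cos²(54°) = 0.3455 I₀.
I₂ = I₁ cos²(182° − 205°) = 0.3455 I₀ · cos²(23°) = 0.2927 I₀.
Ratio = 0.2927 / 0.09416 = 3.109.

I_new/I_old ≈ 3.11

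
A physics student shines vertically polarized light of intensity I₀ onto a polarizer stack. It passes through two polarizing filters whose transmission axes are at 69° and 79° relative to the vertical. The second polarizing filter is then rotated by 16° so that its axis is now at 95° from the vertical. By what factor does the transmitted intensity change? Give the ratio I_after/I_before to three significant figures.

Before rotation:
I₁ = I₀ cos²(69° − 0°) = I₀ cos²(69°) = 0.1284 I₀.
I₂ = I₁ cos²(79° − 69°) = 0.1284 I₀ · cos²(10°) = 0.1246 I₀.
After rotation:
I₁ = I₀ cos²(69° − 0°) = I₀ cos²(69°) = 0.1284 I₀.
I₂ = I₁ cos²(95° − 69°) = 0.1284 I₀ · cos²(26°) = 0.1037 I₀.
Ratio = 0.1037 / 0.1246 = 0.8329.

I_new/I_old ≈ 0.833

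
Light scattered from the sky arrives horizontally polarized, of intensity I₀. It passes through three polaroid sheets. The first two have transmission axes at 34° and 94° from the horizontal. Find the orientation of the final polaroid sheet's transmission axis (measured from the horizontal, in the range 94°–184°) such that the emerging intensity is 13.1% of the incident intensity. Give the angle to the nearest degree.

θ ≈ 123°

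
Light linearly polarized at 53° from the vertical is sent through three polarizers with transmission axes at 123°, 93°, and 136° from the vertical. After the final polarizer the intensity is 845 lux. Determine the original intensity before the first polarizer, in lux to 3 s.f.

I₀ ≈ 1.80e4 lux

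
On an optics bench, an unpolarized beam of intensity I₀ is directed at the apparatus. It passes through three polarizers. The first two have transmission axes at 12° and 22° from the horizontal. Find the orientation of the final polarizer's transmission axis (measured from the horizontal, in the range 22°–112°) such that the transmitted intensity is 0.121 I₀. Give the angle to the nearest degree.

θ ≈ 82°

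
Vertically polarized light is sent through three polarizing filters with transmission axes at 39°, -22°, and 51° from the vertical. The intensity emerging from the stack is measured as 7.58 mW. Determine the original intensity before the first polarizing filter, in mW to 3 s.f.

I₁ = I₀ cos²(39° − 0°) = I₀ cos²(39°) = 0.604 I₀.
I₂ = I₁ cos²(-22° − 39°) = 0.604 I₀ · cos²(61°) = 0.142 I₀.
I₃ = I₂ cos²(51° + 22°) = 0.142 I₀ · cos²(73°) = 0.01213 I₀.
So 7.58 mW = 0.01213 I₀, giving I₀ = 7.58/0.01213 = 624.7 mW.

I₀ ≈ 625 mW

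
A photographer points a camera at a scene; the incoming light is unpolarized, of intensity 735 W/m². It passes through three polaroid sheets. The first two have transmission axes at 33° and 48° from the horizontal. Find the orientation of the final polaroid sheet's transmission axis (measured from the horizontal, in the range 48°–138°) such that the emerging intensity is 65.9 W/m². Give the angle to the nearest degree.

Unpolarized light through the first polarizer → I₁ = ½ I₀, now polarized at 33°.
I₂ = I₁ cos²(48° − 33°) = 0.5 I₀ · cos²(15°) = 0.4665 I₀.
Target fraction: 65.9 / 735 W/m² = 0.08966 of I₀.
Need I₃/I₀ = 0.08966, so cos²(θ − 48°) = 0.08966 / 0.4665 = 0.1922.
θ − 48° = arccos(√0.1922) = 64.0°, giving θ ≈ 48 + 64.0 = 112.0°.

θ ≈ 112°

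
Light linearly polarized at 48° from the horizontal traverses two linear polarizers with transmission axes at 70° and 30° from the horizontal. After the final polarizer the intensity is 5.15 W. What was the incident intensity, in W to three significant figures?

I₀ ≈ 10.2 W

I₁ = I₀ cos²(70° − 48°) = I₀ cos²(22°) = 0.8597 I₀.
I₂ = I₁ cos²(30° − 70°) = 0.8597 I₀ · cos²(40°) = 0.5045 I₀.
So 5.15 W = 0.5045 I₀, giving I₀ = 5.15/0.5045 = 10.21 W.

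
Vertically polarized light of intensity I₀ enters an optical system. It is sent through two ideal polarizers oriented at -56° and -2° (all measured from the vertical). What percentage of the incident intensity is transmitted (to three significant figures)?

I₁ = I₀ cos²(-56° − 0°) = I₀ cos²(56°) = 0.3127 I₀.
I₂ = I₁ cos²(-2° + 56°) = 0.3127 I₀ · cos²(54°) = 0.108 I₀.
That is 10.8% of the incident intensity.

≈ 10.8%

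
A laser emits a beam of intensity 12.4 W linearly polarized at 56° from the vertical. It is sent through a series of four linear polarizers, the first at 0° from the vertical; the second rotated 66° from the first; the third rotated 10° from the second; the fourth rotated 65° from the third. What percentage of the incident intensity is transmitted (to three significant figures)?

≈ 0.896%

I₁ = 12.4 W · cos²(56°) = 3.877 W.
I₂ = I₁ · cos²(66°) = 3.877 · 0.1654 = 0.6415 W.
I₃ = I₂ · cos²(10°) = 0.6415 · 0.9698 = 0.6221 W.
I₄ = I₃ · cos²(65°) = 0.6221 · 0.1786 = 0.1111 W.
That is 0.8961% of the incident intensity.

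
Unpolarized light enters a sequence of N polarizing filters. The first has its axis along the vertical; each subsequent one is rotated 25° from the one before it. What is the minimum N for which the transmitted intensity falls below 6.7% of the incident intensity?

N = 12

First polarizer halves the unpolarized light: factor 1/2.
Each further stage multiplies by cos²(25°) = 0.8214.
After N polarizers: T = 0.5·0.8214^(N−1). Require T < 0.067 ⇒ N−1 > ln(0.067/0.5)/ln(0.8214) = 10.22, so N−1 ≥ 11 and N = 12.
Check: N=12 gives T = 0.05742 < 0.067; N=11 gives T = 0.0699.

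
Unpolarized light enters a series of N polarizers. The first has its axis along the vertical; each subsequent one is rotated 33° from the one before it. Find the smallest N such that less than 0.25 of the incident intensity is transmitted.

First polarizer halves the unpolarized light: factor 1/2.
Each further stage multiplies by cos²(33°) = 0.7034.
After N polarizers: T = 0.5·0.7034^(N−1). Require T < 0.25 ⇒ N−1 > ln(0.25/0.5)/ln(0.7034) = 1.97, so N−1 ≥ 2 and N = 3.
Check: N=3 gives T = 0.2474 < 0.25; N=2 gives T = 0.3517.

N = 3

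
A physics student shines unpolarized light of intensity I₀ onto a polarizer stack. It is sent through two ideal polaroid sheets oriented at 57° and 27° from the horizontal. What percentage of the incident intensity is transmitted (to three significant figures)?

Unpolarized light through the first polarizer → I₁ = ½ I₀, now polarized at 57°.
I₂ = I₁ cos²(27° − 57°) = 0.5 I₀ · cos²(30°) = 0.375 I₀.
That is 37.5% of the incident intensity.

≈ 37.5%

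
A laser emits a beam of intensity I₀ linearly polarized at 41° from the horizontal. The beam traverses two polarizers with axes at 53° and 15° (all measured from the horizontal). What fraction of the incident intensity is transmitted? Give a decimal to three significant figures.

≈ 0.594 I₀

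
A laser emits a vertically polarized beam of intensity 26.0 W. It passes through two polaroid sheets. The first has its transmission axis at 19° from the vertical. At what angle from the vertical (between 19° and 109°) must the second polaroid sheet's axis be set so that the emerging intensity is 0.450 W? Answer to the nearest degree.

θ ≈ 101°

I₁ = I₀ cos²(19° − 0°) = I₀ cos²(19°) = 0.894 I₀.
Target fraction: 0.450 / 26.0 W = 0.01731 of I₀.
Need I₂/I₀ = 0.01731, so cos²(θ − 19°) = 0.01731 / 0.894 = 0.01936.
θ − 19° = arccos(√0.01936) = 82.0°, giving θ ≈ 19 + 82.0 = 101.0°.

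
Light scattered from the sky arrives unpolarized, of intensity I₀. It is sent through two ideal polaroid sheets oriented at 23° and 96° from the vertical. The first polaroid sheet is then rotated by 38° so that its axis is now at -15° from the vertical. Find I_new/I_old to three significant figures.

Before rotation:
Unpolarized light through the first polarizer → I₁ = ½ I₀, now polarized at 23°.
I₂ = I₁ cos²(96° − 23°) = 0.5 I₀ · cos²(73°) = 0.04274 I₀.
After rotation:
Unpolarized light through the first polarizer → I₁ = ½ I₀, now polarized at -15°.
Angle between axes 1 and 2: 69°. I₂ = 0.5 I₀ · cos²(69°) = 0.06421 I₀.
Ratio = 0.06421 / 0.04274 = 1.502.

I_new/I_old ≈ 1.50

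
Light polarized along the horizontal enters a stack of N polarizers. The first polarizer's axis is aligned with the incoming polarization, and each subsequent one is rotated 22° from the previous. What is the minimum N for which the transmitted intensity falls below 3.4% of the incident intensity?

N = 24

First polarizer is aligned with the polarization: full transmission.
Each further stage multiplies by cos²(22°) = 0.8597.
After N polarizers: T = 0.8597^(N−1). Require T < 0.034 ⇒ N−1 > ln(0.034)/ln(0.8597) = 22.36, so N−1 ≥ 23 and N = 24.
Check: N=24 gives T = 0.03088 < 0.034; N=23 gives T = 0.03592.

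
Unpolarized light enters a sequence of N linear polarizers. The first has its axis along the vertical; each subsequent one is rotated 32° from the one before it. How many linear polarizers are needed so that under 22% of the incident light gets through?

First polarizer halves the unpolarized light: factor 1/2.
Each further stage multiplies by cos²(32°) = 0.7192.
After N polarizers: T = 0.5·0.7192^(N−1). Require T < 0.22 ⇒ N−1 > ln(0.22/0.5)/ln(0.7192) = 2.49, so N−1 ≥ 3 and N = 4.
Check: N=4 gives T = 0.186 < 0.22; N=3 gives T = 0.2586.

N = 4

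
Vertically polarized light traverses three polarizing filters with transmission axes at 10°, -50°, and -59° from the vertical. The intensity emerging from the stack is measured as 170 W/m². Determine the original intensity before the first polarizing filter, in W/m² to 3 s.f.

I₁ = I₀ cos²(10° − 0°) = I₀ cos²(10°) = 0.9698 I₀.
I₂ = I₁ cos²(-50° − 10°) = 0.9698 I₀ · cos²(60°) = 0.2425 I₀.
I₃ = I₂ cos²(-59° + 50°) = 0.2425 I₀ · cos²(9°) = 0.2365 I₀.
So 170 W/m² = 0.2365 I₀, giving I₀ = 170/0.2365 = 718.7 W/m².

I₀ ≈ 719 W/m²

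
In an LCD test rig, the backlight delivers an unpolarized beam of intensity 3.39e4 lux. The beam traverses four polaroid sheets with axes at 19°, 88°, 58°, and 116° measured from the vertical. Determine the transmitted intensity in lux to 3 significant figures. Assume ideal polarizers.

I ≈ 458 lux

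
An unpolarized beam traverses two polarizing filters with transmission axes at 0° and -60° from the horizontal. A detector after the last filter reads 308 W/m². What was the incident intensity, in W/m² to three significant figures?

I₀ ≈ 2460 W/m²

Unpolarized light through the first polarizer → I₁ = ½ I₀, now polarized at 0°.
I₂ = I₁ cos²(-60° − 0°) = 0.5 I₀ · cos²(60°) = 0.125 I₀.
So 308 W/m² = 0.125 I₀, giving I₀ = 308/0.125 = 2464 W/m².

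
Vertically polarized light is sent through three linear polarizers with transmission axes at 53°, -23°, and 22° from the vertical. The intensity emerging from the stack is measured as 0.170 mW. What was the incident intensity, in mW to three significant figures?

I₀ ≈ 16.0 mW

I₁ = I₀ cos²(53° − 0°) = I₀ cos²(53°) = 0.3622 I₀.
I₂ = I₁ cos²(-23° − 53°) = 0.3622 I₀ · cos²(76°) = 0.0212 I₀.
I₃ = I₂ cos²(22° + 23°) = 0.0212 I₀ · cos²(45°) = 0.0106 I₀.
So 0.170 mW = 0.0106 I₀, giving I₀ = 0.170/0.0106 = 16.04 mW.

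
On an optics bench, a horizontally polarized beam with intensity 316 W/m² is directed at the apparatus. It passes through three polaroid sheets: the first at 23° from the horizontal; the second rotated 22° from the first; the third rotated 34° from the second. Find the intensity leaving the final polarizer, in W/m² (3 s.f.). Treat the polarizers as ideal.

I ≈ 158 W/m²

I₁ = 316 W/m² · cos²(23°) = 267.8 W/m².
I₂ = I₁ · cos²(22°) = 267.8 · 0.8597 = 230.2 W/m².
I₃ = I₂ · cos²(34°) = 230.2 · 0.6873 = 158.2 W/m².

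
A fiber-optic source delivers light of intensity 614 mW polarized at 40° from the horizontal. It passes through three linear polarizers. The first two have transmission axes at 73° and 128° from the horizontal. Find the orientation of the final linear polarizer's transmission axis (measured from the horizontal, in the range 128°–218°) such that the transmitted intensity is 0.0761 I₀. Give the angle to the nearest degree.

θ ≈ 183°

By Malus's law, I₁ = I₀ cos²(73° − 40°) = I₀ cos²(33°) = 0.7034 I₀.
I₂ = I₁ cos²(128° − 73°) = 0.7034 I₀ · cos²(55°) = 0.2314 I₀.
Need I₃/I₀ = 0.0761, so cos²(θ − 128°) = 0.0761 / 0.2314 = 0.3289.
θ − 128° = arccos(√0.3289) = 55.0°, giving θ ≈ 128 + 55.0 = 183.0°.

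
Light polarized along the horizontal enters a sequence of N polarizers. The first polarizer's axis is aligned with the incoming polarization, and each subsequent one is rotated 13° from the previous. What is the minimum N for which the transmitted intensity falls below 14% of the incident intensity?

First polarizer is aligned with the polarization: full transmission.
Each further stage multiplies by cos²(13°) = 0.9494.
After N polarizers: T = 0.9494^(N−1). Require T < 0.14 ⇒ N−1 > ln(0.14)/ln(0.9494) = 37.86, so N−1 ≥ 38 and N = 39.
Check: N=39 gives T = 0.139 < 0.14; N=38 gives T = 0.1464.

N = 39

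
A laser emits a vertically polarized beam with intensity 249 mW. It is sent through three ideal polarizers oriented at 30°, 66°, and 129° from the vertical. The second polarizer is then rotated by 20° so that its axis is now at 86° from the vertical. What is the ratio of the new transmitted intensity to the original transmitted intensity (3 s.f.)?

I_new/I_old ≈ 1.24

Before rotation:
I₁ = I₀ cos²(30° − 0°) = I₀ cos²(30°) = 0.75 I₀.
I₂ = I₁ cos²(66° − 30°) = 0.75 I₀ · cos²(36°) = 0.4909 I₀.
I₃ = I₂ cos²(129° − 66°) = 0.4909 I₀ · cos²(63°) = 0.1012 I₀.
After rotation:
I₁ = I₀ cos²(30° − 0°) = I₀ cos²(30°) = 0.75 I₀.
I₂ = I₁ cos²(86° − 30°) = 0.75 I₀ · cos²(56°) = 0.2345 I₀.
I₃ = I₂ cos²(129° − 86°) = 0.2345 I₀ · cos²(43°) = 0.1254 I₀.
Ratio = 0.1254 / 0.1012 = 1.24.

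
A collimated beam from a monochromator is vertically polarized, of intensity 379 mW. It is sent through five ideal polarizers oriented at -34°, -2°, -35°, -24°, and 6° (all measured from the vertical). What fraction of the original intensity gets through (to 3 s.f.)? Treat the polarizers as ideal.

I/I₀ ≈ 0.251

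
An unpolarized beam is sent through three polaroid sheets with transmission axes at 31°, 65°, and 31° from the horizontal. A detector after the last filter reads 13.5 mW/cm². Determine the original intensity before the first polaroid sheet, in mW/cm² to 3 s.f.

Unpolarized light through the first polarizer → I₁ = ½ I₀, now polarized at 31°.
I₂ = I₁ cos²(65° − 31°) = 0.5 I₀ · cos²(34°) = 0.3437 I₀.
I₃ = I₂ cos²(31° − 65°) = 0.3437 I₀ · cos²(34°) = 0.2362 I₀.
So 13.5 mW/cm² = 0.2362 I₀, giving I₀ = 13.5/0.2362 = 57.16 mW/cm².

I₀ ≈ 57.2 mW/cm²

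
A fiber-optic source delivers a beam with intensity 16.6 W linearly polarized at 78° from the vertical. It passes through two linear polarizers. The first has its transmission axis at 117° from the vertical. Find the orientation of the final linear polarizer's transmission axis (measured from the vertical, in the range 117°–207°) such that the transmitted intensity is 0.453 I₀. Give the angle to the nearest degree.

θ ≈ 147°

By Malus's law, I₁ = I₀ cos²(117° − 78°) = I₀ cos²(39°) = 0.604 I₀.
Need I₂/I₀ = 0.453, so cos²(θ − 117°) = 0.453 / 0.604 = 0.7501.
θ − 117° = arccos(√0.7501) = 30.0°, giving θ ≈ 117 + 30.0 = 147.0°.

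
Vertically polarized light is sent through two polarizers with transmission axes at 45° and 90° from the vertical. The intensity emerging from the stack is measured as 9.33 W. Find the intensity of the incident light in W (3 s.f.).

I₀ ≈ 37.3 W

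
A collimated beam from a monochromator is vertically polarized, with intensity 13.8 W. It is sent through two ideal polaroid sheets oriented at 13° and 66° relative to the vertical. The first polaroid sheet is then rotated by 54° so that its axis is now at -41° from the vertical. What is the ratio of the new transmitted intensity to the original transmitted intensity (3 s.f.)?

Before rotation:
By Malus's law, I₁ = I₀ cos²(13° − 0°) = I₀ cos²(13°) = 0.9494 I₀.
I₂ = I₁ cos²(66° − 13°) = 0.9494 I₀ · cos²(53°) = 0.3439 I₀.
After rotation:
I₁ = I₀ cos²(-41° − 0°) = I₀ cos²(41°) = 0.5696 I₀.
Angle between axes 1 and 2: 73°. I₂ = 0.5696 I₀ · cos²(73°) = 0.04869 I₀.
Ratio = 0.04869 / 0.3439 = 0.1416.

I_new/I_old ≈ 0.142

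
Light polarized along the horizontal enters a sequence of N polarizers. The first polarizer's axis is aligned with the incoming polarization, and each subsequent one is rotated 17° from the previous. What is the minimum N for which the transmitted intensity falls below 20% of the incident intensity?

N = 20

First polarizer is aligned with the polarization: full transmission.
Each further stage multiplies by cos²(17°) = 0.9145.
After N polarizers: T = 0.9145^(N−1). Require T < 0.20 ⇒ N−1 > ln(0.20)/ln(0.9145) = 18.01, so N−1 ≥ 19 and N = 20.
Check: N=20 gives T = 0.1831 < 0.20; N=19 gives T = 0.2002.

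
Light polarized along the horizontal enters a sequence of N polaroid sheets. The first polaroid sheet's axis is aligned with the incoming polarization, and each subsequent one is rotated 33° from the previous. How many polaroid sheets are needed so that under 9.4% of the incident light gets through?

N = 8

First polarizer is aligned with the polarization: full transmission.
Each further stage multiplies by cos²(33°) = 0.7034.
After N polarizers: T = 0.7034^(N−1). Require T < 0.094 ⇒ N−1 > ln(0.094)/ln(0.7034) = 6.72, so N−1 ≥ 7 and N = 8.
Check: N=8 gives T = 0.08517 < 0.094; N=7 gives T = 0.1211.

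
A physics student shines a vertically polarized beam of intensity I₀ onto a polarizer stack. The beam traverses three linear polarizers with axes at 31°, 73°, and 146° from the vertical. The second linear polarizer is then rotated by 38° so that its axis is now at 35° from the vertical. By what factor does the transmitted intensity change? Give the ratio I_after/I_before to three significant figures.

Before rotation:
By Malus's law, I₁ = I₀ cos²(31° − 0°) = I₀ cos²(31°) = 0.7347 I₀.
I₂ = I₁ cos²(73° − 31°) = 0.7347 I₀ · cos²(42°) = 0.4058 I₀.
I₃ = I₂ cos²(146° − 73°) = 0.4058 I₀ · cos²(73°) = 0.03469 I₀.
After rotation:
I₁ = I₀ cos²(31° − 0°) = I₀ cos²(31°) = 0.7347 I₀.
I₂ = I₁ cos²(35° − 31°) = 0.7347 I₀ · cos²(4°) = 0.7312 I₀.
Angle between axes 2 and 3: 69°. I₃ = 0.7312 I₀ · cos²(69°) = 0.0939 I₀.
Ratio = 0.0939 / 0.03469 = 2.707.

I_new/I_old ≈ 2.71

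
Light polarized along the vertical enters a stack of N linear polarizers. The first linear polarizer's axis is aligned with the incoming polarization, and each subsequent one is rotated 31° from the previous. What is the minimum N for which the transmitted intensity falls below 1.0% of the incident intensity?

First polarizer is aligned with the polarization: full transmission.
Each further stage multiplies by cos²(31°) = 0.7347.
After N polarizers: T = 0.7347^(N−1). Require T < 0.010 ⇒ N−1 > ln(0.010)/ln(0.7347) = 14.94, so N−1 ≥ 15 and N = 16.
Check: N=16 gives T = 0.009817 < 0.010; N=15 gives T = 0.01336.

N = 16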